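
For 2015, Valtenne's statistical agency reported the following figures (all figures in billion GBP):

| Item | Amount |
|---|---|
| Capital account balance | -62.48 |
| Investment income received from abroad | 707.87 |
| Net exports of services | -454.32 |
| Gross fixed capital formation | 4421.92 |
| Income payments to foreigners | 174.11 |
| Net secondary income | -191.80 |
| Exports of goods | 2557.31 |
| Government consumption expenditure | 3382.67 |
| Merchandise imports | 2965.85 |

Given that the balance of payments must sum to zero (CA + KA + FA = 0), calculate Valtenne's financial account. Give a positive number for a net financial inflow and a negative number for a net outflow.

Goods balance = 2557.31 - 2965.85 = -408.54
Services balance = -454.32
Trade balance (goods + services) = -408.54 + (-454.32) = -862.86
Net primary income = 707.87 - 174.11 = 533.76
Net secondary income = -191.80
Current account = -862.86 + 533.76 + (-191.80) = -520.90
Financial account = -(-520.90 + (-62.48)) = 583.38

583.38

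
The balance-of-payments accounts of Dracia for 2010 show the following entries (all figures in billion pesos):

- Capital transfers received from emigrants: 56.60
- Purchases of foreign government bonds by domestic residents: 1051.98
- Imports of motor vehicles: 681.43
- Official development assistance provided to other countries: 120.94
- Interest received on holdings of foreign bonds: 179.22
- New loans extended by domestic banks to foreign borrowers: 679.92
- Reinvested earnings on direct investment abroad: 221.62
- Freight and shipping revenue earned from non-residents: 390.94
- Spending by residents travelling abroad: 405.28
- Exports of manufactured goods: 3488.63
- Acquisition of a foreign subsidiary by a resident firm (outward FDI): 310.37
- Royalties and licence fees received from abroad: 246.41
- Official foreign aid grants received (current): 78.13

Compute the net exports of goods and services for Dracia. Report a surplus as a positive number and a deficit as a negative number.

3039.27

Goods: -681.43 + 3488.63 = 2807.20
Services: 246.41 + 390.94 - 405.28 = 232.07
Trade balance = 2807.20 + 232.07 = 3039.27
(Excluded from the trade balance — capital account: capital transfers received from emigrants 56.60; financial account: purchases of foreign government bonds by domestic residents 1051.98, new loans extended by domestic banks to foreign borrowers 679.92, acquisition of a foreign subsidiary by a resident firm (outward FDI) 310.37; secondary income: official development assistance provided to other countries 120.94, official foreign aid grants received (current) 78.13; primary income: interest received on holdings of foreign bonds 179.22, reinvested earnings on direct investment abroad 221.62.)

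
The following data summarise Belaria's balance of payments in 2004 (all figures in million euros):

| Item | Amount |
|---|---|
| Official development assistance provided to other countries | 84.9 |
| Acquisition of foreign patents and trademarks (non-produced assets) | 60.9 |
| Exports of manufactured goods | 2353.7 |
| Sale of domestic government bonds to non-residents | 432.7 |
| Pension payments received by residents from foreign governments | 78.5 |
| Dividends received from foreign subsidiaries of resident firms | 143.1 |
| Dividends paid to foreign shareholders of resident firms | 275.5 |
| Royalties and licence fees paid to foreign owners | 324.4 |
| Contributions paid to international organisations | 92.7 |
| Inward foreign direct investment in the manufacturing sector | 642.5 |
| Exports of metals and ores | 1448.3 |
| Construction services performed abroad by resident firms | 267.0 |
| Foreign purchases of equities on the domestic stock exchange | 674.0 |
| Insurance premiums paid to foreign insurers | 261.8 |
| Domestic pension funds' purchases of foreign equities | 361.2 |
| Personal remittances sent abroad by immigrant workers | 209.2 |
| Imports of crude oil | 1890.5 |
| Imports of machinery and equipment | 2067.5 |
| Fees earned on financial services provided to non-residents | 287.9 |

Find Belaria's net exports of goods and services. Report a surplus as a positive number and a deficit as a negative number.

-187.3

Goods: 2353.7 + 1448.3 - 2067.5 - 1890.5 = -156.0
Services: 287.9 - 261.8 + 267.0 - 324.4 = -31.3
Trade balance = -156.0 + (-31.3) = -187.3
(Excluded from the trade balance — secondary income: official development assistance provided to other countries 84.9, pension payments received by residents from foreign governments 78.5, contributions paid to international organisations 92.7, personal remittances sent abroad by immigrant workers 209.2; capital account: acquisition of foreign patents and trademarks (non-produced assets) 60.9; financial account: sale of domestic government bonds to non-residents 432.7, inward foreign direct investment in the manufacturing sector 642.5, foreign purchases of equities on the domestic stock exchange 674.0, domestic pension funds' purchases of foreign equities 361.2; primary income: dividends received from foreign subsidiaries of resident firms 143.1, dividends paid to foreign shareholders of resident firms 275.5.)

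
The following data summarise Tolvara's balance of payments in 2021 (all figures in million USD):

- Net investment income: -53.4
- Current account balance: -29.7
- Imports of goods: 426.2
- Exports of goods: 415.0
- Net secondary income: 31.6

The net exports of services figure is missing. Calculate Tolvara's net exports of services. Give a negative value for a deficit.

Current account = goods balance + services balance + net primary income + net secondary income
Sum of the known components = -33.0
Net exports of services = CA - (known components) = -29.7 - (-33.0) = 3.3

3.3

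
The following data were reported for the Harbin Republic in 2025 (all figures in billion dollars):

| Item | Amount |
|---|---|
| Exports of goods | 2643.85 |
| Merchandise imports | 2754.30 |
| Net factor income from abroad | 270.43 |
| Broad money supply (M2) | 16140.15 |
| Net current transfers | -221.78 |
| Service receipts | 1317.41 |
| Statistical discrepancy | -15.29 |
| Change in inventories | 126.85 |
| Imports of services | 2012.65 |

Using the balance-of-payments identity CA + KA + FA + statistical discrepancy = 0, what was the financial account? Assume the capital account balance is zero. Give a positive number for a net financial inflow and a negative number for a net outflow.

Goods balance = 2643.85 - 2754.30 = -110.45
Services balance = 1317.41 - 2012.65 = -695.24
Trade balance (goods + services) = -110.45 + (-695.24) = -805.69
Net primary income = 270.43
Net secondary income = -221.78
Current account = -805.69 + 270.43 + (-221.78) = -757.04
Financial account = -(-757.04 + (-15.29)) = 772.33

772.33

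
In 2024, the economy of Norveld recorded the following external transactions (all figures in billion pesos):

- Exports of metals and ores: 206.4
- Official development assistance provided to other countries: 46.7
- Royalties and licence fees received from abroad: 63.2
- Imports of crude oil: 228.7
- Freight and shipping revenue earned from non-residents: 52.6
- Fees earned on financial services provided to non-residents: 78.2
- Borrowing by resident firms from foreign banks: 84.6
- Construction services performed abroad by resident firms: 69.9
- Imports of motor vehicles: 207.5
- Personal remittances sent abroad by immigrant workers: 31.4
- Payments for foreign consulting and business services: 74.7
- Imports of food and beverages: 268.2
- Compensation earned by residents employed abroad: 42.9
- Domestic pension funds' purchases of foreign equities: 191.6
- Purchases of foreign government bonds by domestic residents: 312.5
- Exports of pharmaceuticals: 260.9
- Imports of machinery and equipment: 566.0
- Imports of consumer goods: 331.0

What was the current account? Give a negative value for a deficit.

-980.1

Goods: -268.2 + 206.4 - 228.7 - 207.5 - 331.0 - 566.0 + 260.9 = -1134.1
Services: 69.9 + 52.6 - 74.7 + 63.2 + 78.2 = 189.2
Primary income: 42.9
Secondary income: -31.4 - 46.7 = -78.1
Current account = (-1134.1) + 189.2 + 42.9 + (-78.1) = -980.1
(Excluded from the current account — financial account: borrowing by resident firms from foreign banks 84.6, domestic pension funds' purchases of foreign equities 191.6, purchases of foreign government bonds by domestic residents 312.5.)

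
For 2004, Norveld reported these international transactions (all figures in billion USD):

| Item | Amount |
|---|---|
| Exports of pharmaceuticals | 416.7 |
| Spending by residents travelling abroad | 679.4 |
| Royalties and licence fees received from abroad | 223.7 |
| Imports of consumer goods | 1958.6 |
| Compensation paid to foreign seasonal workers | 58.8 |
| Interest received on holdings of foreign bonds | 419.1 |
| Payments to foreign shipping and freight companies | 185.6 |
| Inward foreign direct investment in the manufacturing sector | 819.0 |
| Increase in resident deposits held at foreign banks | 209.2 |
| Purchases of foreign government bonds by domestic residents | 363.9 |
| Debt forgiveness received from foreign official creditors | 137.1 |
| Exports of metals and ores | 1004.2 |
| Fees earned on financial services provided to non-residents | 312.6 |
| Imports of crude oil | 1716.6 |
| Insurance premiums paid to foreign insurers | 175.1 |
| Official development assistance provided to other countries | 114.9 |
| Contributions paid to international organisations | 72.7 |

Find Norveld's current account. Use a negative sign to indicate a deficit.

Goods: -1958.6 - 1716.6 + 416.7 + 1004.2 = -2254.3
Services: 223.7 - 679.4 - 175.1 + 312.6 - 185.6 = -503.8
Primary income: 419.1 - 58.8 = 360.3
Secondary income: -72.7 - 114.9 = -187.6
Current account = (-2254.3) + (-503.8) + 360.3 + (-187.6) = -2585.4
(Excluded from the current account — financial account: inward foreign direct investment in the manufacturing sector 819.0, increase in resident deposits held at foreign banks 209.2, purchases of foreign government bonds by domestic residents 363.9; capital account: debt forgiveness received from foreign official creditors 137.1.)

-2585.4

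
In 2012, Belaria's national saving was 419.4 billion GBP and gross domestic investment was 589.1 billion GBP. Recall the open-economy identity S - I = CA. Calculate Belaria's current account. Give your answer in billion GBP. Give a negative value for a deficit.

-169.7

CA = S - I = 419.4 - 589.1 = -169.7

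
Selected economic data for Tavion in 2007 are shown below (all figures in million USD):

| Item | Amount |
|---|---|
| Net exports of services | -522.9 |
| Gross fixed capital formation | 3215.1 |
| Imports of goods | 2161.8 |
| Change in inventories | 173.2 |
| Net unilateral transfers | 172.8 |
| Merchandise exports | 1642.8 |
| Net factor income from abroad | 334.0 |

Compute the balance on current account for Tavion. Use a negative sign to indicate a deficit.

Goods balance = 1642.8 - 2161.8 = -519.0
Services balance = -522.9
Trade balance (goods + services) = -519.0 + (-522.9) = -1041.9
Net primary income = 334.0
Net secondary income = 172.8
Current account = -1041.9 + 334.0 + 172.8 = -535.1

-535.1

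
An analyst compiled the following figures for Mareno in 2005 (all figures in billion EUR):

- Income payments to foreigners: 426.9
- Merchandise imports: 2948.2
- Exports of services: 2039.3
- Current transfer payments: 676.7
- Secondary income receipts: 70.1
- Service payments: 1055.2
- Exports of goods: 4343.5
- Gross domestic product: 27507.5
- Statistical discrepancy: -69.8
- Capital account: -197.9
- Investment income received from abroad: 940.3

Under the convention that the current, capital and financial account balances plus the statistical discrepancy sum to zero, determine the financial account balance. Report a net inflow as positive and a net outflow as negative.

-2018.5

Goods balance = 4343.5 - 2948.2 = 1395.3
Services balance = 2039.3 - 1055.2 = 984.1
Trade balance (goods + services) = 1395.3 + 984.1 = 2379.4
Net primary income = 940.3 - 426.9 = 513.4
Net secondary income = 70.1 - 676.7 = -606.6
Current account = 2379.4 + 513.4 + (-606.6) = 2286.2
Financial account = -(2286.2 + (-197.9) + (-69.8)) = -2018.5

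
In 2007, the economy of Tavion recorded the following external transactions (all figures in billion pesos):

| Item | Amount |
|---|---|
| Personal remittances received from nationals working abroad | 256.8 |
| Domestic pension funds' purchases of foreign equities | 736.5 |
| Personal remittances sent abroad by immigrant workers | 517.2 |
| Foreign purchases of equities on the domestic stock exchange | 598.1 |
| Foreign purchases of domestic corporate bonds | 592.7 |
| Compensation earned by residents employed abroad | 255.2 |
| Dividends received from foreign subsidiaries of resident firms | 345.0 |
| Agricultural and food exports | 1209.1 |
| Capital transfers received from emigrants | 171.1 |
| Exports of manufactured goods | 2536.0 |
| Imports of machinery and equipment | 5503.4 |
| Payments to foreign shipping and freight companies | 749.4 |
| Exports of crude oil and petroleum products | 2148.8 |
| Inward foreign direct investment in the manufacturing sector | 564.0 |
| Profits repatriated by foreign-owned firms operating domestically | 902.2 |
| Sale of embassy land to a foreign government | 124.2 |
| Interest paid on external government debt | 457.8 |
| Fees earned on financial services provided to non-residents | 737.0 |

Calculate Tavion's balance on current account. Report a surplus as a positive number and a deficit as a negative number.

Goods: 1209.1 + 2536.0 - 5503.4 + 2148.8 = 390.5
Services: 737.0 - 749.4 = -12.4
Primary income: 255.2 + 345.0 - 902.2 - 457.8 = -759.8
Secondary income: 256.8 - 517.2 = -260.4
Current account = 390.5 + (-12.4) + (-759.8) + (-260.4) = -642.1
(Excluded from the current account — financial account: domestic pension funds' purchases of foreign equities 736.5, foreign purchases of equities on the domestic stock exchange 598.1, foreign purchases of domestic corporate bonds 592.7, inward foreign direct investment in the manufacturing sector 564.0; capital account: capital transfers received from emigrants 171.1, sale of embassy land to a foreign government 124.2.)

-642.1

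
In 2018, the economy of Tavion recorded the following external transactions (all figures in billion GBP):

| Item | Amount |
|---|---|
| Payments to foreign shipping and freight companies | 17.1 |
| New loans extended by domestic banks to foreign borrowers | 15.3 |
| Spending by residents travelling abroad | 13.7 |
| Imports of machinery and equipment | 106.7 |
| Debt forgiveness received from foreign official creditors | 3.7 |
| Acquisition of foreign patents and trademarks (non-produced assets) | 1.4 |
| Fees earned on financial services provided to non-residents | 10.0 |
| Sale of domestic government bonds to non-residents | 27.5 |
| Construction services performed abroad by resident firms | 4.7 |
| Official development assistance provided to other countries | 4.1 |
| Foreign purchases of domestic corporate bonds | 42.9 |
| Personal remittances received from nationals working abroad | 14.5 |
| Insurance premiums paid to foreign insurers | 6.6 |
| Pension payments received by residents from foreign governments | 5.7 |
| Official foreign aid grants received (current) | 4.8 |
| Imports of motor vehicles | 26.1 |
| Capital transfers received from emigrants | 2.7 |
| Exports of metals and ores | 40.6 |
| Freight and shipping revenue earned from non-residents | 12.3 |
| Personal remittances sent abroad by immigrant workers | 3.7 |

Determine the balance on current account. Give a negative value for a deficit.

Goods: -26.1 + 40.6 - 106.7 = -92.2
Services: -6.6 + 10.0 - 17.1 + 4.7 + 12.3 - 13.7 = -10.4
Secondary income: -3.7 + 4.8 + 14.5 - 4.1 + 5.7 = 17.2
Current account = (-92.2) + (-10.4) + 17.2 = -85.4
(Excluded from the current account — financial account: new loans extended by domestic banks to foreign borrowers 15.3, sale of domestic government bonds to non-residents 27.5, foreign purchases of domestic corporate bonds 42.9; capital account: debt forgiveness received from foreign official creditors 3.7, acquisition of foreign patents and trademarks (non-produced assets) 1.4, capital transfers received from emigrants 2.7.)

-85.4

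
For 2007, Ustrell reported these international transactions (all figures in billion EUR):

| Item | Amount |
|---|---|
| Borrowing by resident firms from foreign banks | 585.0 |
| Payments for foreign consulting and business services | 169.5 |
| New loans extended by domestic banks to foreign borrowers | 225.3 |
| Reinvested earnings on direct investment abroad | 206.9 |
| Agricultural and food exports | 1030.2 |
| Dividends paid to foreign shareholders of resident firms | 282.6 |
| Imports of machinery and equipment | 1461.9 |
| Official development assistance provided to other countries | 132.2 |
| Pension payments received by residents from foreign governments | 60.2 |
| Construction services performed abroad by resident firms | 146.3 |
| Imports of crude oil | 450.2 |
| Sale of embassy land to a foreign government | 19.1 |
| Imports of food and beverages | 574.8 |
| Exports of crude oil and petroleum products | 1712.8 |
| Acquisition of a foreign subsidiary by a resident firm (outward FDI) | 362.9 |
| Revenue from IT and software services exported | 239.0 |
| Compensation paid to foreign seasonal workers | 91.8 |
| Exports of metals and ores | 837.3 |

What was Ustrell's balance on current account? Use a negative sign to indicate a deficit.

Goods: 1712.8 - 1461.9 - 450.2 - 574.8 + 837.3 + 1030.2 = 1093.4
Services: 239.0 + 146.3 - 169.5 = 215.8
Primary income: 206.9 - 282.6 - 91.8 = -167.5
Secondary income: 60.2 - 132.2 = -72.0
Current account = 1093.4 + 215.8 + (-167.5) + (-72.0) = 1069.7
(Excluded from the current account — financial account: borrowing by resident firms from foreign banks 585.0, new loans extended by domestic banks to foreign borrowers 225.3, acquisition of a foreign subsidiary by a resident firm (outward FDI) 362.9; capital account: sale of embassy land to a foreign government 19.1.)

1069.7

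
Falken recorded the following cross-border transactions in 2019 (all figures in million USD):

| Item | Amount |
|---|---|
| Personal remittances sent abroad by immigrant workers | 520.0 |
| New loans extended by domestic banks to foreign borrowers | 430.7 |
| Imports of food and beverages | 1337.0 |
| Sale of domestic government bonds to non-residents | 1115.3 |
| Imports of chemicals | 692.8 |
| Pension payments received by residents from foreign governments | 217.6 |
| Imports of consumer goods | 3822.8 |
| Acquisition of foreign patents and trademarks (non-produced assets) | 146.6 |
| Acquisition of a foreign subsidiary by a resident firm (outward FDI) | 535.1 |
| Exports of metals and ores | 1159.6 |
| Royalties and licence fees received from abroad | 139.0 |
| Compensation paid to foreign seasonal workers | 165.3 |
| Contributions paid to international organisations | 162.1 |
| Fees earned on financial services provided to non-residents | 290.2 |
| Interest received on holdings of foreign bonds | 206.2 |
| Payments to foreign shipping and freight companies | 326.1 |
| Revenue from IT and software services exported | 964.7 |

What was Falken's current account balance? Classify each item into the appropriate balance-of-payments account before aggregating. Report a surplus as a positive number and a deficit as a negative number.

-4048.8

Goods: -692.8 - 3822.8 - 1337.0 + 1159.6 = -4693.0
Services: -326.1 + 290.2 + 139.0 + 964.7 = 1067.8
Primary income: -165.3 + 206.2 = 40.9
Secondary income: 217.6 - 162.1 - 520.0 = -464.5
Current account = (-4693.0) + 1067.8 + 40.9 + (-464.5) = -4048.8
(Excluded from the current account — financial account: new loans extended by domestic banks to foreign borrowers 430.7, sale of domestic government bonds to non-residents 1115.3, acquisition of a foreign subsidiary by a resident firm (outward FDI) 535.1; capital account: acquisition of foreign patents and trademarks (non-produced assets) 146.6.)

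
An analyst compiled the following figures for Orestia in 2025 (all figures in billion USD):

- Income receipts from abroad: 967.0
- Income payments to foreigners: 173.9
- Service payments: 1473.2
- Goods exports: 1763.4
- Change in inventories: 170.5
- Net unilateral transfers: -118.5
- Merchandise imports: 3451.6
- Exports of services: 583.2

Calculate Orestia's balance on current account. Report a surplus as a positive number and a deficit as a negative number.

-1903.6

Goods balance = 1763.4 - 3451.6 = -1688.2
Services balance = 583.2 - 1473.2 = -890.0
Trade balance (goods + services) = -1688.2 + (-890.0) = -2578.2
Net primary income = 967.0 - 173.9 = 793.1
Net secondary income = -118.5
Current account = -2578.2 + 793.1 + (-118.5) = -1903.6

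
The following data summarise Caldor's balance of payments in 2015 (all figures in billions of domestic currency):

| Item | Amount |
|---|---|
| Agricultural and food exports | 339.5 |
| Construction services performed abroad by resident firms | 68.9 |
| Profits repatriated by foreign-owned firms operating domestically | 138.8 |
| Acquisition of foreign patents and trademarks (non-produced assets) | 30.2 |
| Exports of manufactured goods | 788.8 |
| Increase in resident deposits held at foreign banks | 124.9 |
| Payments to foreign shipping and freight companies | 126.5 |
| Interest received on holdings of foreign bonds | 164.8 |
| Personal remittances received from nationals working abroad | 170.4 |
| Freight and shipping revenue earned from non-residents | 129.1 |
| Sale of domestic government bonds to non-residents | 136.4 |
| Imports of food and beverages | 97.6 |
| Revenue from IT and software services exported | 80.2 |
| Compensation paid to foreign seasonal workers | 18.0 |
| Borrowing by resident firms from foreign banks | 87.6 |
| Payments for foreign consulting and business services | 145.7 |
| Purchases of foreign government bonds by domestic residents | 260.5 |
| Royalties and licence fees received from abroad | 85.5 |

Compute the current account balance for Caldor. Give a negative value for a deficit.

1300.6

Goods: 339.5 + 788.8 - 97.6 = 1030.7
Services: 85.5 + 68.9 - 145.7 + 80.2 + 129.1 - 126.5 = 91.5
Primary income: -18.0 - 138.8 + 164.8 = 8.0
Secondary income: 170.4
Current account = 1030.7 + 91.5 + 8.0 + 170.4 = 1300.6
(Excluded from the current account — capital account: acquisition of foreign patents and trademarks (non-produced assets) 30.2; financial account: increase in resident deposits held at foreign banks 124.9, sale of domestic government bonds to non-residents 136.4, borrowing by resident firms from foreign banks 87.6, purchases of foreign government bonds by domestic residents 260.5.)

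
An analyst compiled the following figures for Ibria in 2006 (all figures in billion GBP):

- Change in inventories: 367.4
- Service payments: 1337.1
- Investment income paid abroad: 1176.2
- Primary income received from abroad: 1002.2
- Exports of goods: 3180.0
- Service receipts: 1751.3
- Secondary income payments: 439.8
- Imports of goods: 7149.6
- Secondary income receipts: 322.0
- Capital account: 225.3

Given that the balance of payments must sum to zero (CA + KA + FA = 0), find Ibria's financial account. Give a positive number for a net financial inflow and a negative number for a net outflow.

3621.9

Goods balance = 3180.0 - 7149.6 = -3969.6
Services balance = 1751.3 - 1337.1 = 414.2
Trade balance (goods + services) = -3969.6 + 414.2 = -3555.4
Net primary income = 1002.2 - 1176.2 = -174.0
Net secondary income = 322.0 - 439.8 = -117.8
Current account = -3555.4 + (-174.0) + (-117.8) = -3847.2
Financial account = -(-3847.2 + 225.3) = 3621.9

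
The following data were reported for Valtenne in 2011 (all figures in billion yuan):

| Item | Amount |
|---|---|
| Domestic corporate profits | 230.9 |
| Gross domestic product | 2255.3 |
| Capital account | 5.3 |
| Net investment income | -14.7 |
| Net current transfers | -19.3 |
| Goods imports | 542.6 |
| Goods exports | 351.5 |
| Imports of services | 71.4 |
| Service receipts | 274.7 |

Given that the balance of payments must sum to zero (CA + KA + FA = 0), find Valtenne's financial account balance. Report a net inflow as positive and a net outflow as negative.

Goods balance = 351.5 - 542.6 = -191.1
Services balance = 274.7 - 71.4 = 203.3
Trade balance (goods + services) = -191.1 + 203.3 = 12.2
Net primary income = -14.7
Net secondary income = -19.3
Current account = 12.2 + (-14.7) + (-19.3) = -21.8
Financial account = -(-21.8 + 5.3) = 16.5

16.5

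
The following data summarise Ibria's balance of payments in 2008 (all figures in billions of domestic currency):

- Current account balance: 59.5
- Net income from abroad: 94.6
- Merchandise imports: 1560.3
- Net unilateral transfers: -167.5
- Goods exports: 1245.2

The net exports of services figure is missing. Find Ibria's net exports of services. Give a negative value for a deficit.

447.5

Current account = goods balance + services balance + net primary income + net secondary income
Sum of the known components = -388.0
Net exports of services = CA - (known components) = 59.5 - (-388.0) = 447.5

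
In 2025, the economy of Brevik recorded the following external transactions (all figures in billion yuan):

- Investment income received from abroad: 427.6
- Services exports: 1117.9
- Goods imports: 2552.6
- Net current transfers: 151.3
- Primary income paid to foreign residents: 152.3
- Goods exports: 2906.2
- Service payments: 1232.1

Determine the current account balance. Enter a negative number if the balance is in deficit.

666.0

Goods balance = 2906.2 - 2552.6 = 353.6
Services balance = 1117.9 - 1232.1 = -114.2
Trade balance (goods + services) = 353.6 + (-114.2) = 239.4
Net primary income = 427.6 - 152.3 = 275.3
Net secondary income = 151.3
Current account = 239.4 + 275.3 + 151.3 = 666.0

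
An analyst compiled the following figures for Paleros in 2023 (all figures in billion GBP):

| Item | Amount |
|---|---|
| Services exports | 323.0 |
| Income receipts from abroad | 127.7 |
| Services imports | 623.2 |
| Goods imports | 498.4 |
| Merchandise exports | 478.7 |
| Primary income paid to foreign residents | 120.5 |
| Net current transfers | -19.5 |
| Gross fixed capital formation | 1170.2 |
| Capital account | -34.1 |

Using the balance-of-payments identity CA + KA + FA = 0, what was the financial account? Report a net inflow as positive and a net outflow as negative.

366.3

Goods balance = 478.7 - 498.4 = -19.7
Services balance = 323.0 - 623.2 = -300.2
Trade balance (goods + services) = -19.7 + (-300.2) = -319.9
Net primary income = 127.7 - 120.5 = 7.2
Net secondary income = -19.5
Current account = -319.9 + 7.2 + (-19.5) = -332.2
Financial account = -(-332.2 + (-34.1)) = 366.3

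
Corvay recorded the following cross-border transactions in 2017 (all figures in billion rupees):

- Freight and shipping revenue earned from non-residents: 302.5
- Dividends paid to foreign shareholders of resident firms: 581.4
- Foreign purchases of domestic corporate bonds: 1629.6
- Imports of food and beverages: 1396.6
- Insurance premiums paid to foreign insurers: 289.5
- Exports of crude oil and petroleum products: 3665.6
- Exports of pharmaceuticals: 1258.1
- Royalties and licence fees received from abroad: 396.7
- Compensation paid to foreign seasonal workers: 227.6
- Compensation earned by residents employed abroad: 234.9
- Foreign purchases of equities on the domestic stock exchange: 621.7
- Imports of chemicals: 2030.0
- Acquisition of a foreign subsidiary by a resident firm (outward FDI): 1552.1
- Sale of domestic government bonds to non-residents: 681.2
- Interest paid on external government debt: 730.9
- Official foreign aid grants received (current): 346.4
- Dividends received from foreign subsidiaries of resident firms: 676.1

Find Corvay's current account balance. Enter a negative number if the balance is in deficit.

1624.3

Goods: 1258.1 - 2030.0 + 3665.6 - 1396.6 = 1497.1
Services: -289.5 + 396.7 + 302.5 = 409.7
Primary income: -227.6 - 730.9 + 676.1 - 581.4 + 234.9 = -628.9
Secondary income: 346.4
Current account = 1497.1 + 409.7 + (-628.9) + 346.4 = 1624.3
(Excluded from the current account — financial account: foreign purchases of domestic corporate bonds 1629.6, foreign purchases of equities on the domestic stock exchange 621.7, acquisition of a foreign subsidiary by a resident firm (outward FDI) 1552.1, sale of domestic government bonds to non-residents 681.2.)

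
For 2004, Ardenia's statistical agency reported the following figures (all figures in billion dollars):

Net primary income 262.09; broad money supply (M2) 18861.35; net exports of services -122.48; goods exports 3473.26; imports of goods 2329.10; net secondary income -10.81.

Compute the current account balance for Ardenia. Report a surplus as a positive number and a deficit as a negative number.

1272.96

Goods balance = 3473.26 - 2329.10 = 1144.16
Services balance = -122.48
Trade balance (goods + services) = 1144.16 + (-122.48) = 1021.68
Net primary income = 262.09
Net secondary income = -10.81
Current account = 1021.68 + 262.09 + (-10.81) = 1272.96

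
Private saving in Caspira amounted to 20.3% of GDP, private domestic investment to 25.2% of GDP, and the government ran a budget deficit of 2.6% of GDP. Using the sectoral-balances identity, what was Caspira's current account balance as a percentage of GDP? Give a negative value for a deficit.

-7.5

By the sectoral-balances identity, CA = (S_private - I) + (T - G).
Private balance = 20.3 - 25.2 = -4.9
Government balance (T - G) = -2.6
CA = -4.9 + (-2.6) = -7.5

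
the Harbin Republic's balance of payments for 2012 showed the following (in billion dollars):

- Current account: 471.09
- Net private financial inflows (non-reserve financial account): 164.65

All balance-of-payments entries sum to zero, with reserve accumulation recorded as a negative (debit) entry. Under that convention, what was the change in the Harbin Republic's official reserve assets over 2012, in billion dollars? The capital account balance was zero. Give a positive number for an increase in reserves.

635.74

Official reserve transactions balance = -(471.09 + 164.65) = -635.74
An accumulation of reserves is recorded as a debit (negative entry), so the change in the stock of reserves is the negative of that balance.
Change in official reserves = -(-635.74) = 635.74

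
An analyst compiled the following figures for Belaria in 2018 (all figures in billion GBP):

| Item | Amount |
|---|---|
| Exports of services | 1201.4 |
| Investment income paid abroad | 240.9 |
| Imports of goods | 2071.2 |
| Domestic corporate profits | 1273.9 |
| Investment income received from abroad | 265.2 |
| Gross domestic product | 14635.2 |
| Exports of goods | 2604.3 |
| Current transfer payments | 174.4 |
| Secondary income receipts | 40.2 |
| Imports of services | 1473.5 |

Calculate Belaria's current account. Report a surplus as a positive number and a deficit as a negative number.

Goods balance = 2604.3 - 2071.2 = 533.1
Services balance = 1201.4 - 1473.5 = -272.1
Trade balance (goods + services) = 533.1 + (-272.1) = 261.0
Net primary income = 265.2 - 240.9 = 24.3
Net secondary income = 40.2 - 174.4 = -134.2
Current account = 261.0 + 24.3 + (-134.2) = 151.1

151.1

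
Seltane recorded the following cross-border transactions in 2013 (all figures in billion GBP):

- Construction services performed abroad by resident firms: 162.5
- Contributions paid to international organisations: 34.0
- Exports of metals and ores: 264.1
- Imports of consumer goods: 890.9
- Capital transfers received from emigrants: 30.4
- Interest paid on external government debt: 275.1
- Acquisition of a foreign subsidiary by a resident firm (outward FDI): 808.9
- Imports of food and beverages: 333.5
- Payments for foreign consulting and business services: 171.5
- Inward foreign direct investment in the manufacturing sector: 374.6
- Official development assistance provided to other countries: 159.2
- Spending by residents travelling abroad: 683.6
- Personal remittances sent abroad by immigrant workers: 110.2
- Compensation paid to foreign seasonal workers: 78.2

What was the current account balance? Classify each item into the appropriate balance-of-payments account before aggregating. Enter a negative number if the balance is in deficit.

-2309.6

Goods: 264.1 - 333.5 - 890.9 = -960.3
Services: -171.5 - 683.6 + 162.5 = -692.6
Primary income: -275.1 - 78.2 = -353.3
Secondary income: -110.2 - 34.0 - 159.2 = -303.4
Current account = (-960.3) + (-692.6) + (-353.3) + (-303.4) = -2309.6
(Excluded from the current account — capital account: capital transfers received from emigrants 30.4; financial account: acquisition of a foreign subsidiary by a resident firm (outward FDI) 808.9, inward foreign direct investment in the manufacturing sector 374.6.)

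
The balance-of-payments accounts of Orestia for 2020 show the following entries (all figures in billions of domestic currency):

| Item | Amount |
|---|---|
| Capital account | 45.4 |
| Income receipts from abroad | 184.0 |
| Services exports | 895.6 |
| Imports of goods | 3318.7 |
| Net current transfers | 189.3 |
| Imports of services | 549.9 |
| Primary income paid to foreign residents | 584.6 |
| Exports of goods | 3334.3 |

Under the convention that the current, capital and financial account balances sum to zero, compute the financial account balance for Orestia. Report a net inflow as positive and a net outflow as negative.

-195.4

Goods balance = 3334.3 - 3318.7 = 15.6
Services balance = 895.6 - 549.9 = 345.7
Trade balance (goods + services) = 15.6 + 345.7 = 361.3
Net primary income = 184.0 - 584.6 = -400.6
Net secondary income = 189.3
Current account = 361.3 + (-400.6) + 189.3 = 150.0
Financial account = -(150.0 + 45.4) = -195.4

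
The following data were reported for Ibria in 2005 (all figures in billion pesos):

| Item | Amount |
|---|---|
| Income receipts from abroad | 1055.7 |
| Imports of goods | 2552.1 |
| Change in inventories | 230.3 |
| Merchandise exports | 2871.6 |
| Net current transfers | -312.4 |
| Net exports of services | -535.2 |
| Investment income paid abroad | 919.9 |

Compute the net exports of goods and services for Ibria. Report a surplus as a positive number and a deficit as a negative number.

-215.7

Goods balance = 2871.6 - 2552.1 = 319.5
Services balance = -535.2
Trade balance (goods + services) = 319.5 + (-535.2) = -215.7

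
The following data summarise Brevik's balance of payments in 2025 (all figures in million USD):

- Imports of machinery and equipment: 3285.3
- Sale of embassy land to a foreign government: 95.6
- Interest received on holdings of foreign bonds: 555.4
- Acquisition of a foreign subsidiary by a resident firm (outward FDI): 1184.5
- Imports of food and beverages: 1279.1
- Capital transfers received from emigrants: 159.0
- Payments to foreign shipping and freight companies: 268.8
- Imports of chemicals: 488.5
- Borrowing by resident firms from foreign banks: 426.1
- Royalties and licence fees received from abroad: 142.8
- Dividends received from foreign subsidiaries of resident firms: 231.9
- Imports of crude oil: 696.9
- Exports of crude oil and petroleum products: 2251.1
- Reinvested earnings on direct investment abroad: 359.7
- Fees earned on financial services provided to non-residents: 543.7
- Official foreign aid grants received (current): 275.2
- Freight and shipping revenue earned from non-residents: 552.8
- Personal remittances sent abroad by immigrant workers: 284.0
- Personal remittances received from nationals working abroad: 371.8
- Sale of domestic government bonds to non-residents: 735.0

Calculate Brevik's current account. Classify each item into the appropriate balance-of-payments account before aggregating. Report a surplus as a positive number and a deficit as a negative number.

Goods: 2251.1 - 488.5 - 696.9 - 3285.3 - 1279.1 = -3498.7
Services: 552.8 - 268.8 + 543.7 + 142.8 = 970.5
Primary income: 231.9 + 359.7 + 555.4 = 1147.0
Secondary income: -284.0 + 371.8 + 275.2 = 363.0
Current account = (-3498.7) + 970.5 + 1147.0 + 363.0 = -1018.2
(Excluded from the current account — capital account: sale of embassy land to a foreign government 95.6, capital transfers received from emigrants 159.0; financial account: acquisition of a foreign subsidiary by a resident firm (outward FDI) 1184.5, borrowing by resident firms from foreign banks 426.1, sale of domestic government bonds to non-residents 735.0.)

-1018.2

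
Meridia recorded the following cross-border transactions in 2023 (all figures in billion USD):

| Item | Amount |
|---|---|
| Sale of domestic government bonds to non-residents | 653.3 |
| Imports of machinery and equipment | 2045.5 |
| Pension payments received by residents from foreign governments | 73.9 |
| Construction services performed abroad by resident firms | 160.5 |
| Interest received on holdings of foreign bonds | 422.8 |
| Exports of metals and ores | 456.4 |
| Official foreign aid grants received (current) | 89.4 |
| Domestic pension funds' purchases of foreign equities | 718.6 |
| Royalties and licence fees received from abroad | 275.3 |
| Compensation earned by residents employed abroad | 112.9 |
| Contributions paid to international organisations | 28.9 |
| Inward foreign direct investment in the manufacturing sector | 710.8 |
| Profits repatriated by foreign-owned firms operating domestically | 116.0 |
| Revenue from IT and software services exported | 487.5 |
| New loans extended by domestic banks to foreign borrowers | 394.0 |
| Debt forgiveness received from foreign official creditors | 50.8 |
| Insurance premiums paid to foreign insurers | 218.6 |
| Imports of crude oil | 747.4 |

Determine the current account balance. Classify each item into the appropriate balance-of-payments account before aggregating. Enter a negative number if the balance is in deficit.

Goods: 456.4 - 2045.5 - 747.4 = -2336.5
Services: 487.5 + 275.3 - 218.6 + 160.5 = 704.7
Primary income: 422.8 - 116.0 + 112.9 = 419.7
Secondary income: -28.9 + 89.4 + 73.9 = 134.4
Current account = (-2336.5) + 704.7 + 419.7 + 134.4 = -1077.7
(Excluded from the current account — financial account: sale of domestic government bonds to non-residents 653.3, domestic pension funds' purchases of foreign equities 718.6, inward foreign direct investment in the manufacturing sector 710.8, new loans extended by domestic banks to foreign borrowers 394.0; capital account: debt forgiveness received from foreign official creditors 50.8.)

-1077.7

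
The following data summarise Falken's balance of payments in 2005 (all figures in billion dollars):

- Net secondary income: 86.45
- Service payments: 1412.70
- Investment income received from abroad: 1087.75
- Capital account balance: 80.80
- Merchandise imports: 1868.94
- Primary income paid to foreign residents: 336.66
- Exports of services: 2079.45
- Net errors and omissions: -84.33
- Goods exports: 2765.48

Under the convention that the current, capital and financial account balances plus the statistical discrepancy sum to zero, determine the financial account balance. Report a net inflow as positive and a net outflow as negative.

Goods balance = 2765.48 - 1868.94 = 896.54
Services balance = 2079.45 - 1412.70 = 666.75
Trade balance (goods + services) = 896.54 + 666.75 = 1563.29
Net primary income = 1087.75 - 336.66 = 751.09
Net secondary income = 86.45
Current account = 1563.29 + 751.09 + 86.45 = 2400.83
Financial account = -(2400.83 + 80.80 + (-84.33)) = -2397.30

-2397.30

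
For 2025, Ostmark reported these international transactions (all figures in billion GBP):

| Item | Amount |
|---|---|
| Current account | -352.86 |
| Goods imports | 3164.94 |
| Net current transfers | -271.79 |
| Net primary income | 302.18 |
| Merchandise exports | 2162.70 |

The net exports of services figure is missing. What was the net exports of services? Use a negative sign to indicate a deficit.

Current account = goods balance + services balance + net primary income + net secondary income
Sum of the known components = -971.85
Net exports of services = CA - (known components) = -352.86 - (-971.85) = 618.99

618.99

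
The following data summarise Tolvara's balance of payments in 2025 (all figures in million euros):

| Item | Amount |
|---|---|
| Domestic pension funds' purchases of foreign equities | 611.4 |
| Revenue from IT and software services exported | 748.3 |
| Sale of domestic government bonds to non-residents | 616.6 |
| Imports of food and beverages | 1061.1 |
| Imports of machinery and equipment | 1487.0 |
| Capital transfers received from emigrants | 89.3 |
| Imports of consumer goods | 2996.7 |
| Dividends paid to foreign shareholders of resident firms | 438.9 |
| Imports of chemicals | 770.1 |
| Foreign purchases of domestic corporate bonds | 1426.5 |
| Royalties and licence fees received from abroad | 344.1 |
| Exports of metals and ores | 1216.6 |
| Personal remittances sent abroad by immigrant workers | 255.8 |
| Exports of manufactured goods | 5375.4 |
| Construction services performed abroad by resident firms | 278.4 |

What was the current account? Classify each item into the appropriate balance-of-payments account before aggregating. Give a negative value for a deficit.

Goods: 5375.4 - 1487.0 + 1216.6 - 770.1 - 2996.7 - 1061.1 = 277.1
Services: 278.4 + 344.1 + 748.3 = 1370.8
Primary income: -438.9
Secondary income: -255.8
Current account = 277.1 + 1370.8 + (-438.9) + (-255.8) = 953.2
(Excluded from the current account — financial account: domestic pension funds' purchases of foreign equities 611.4, sale of domestic government bonds to non-residents 616.6, foreign purchases of domestic corporate bonds 1426.5; capital account: capital transfers received from emigrants 89.3.)

953.2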